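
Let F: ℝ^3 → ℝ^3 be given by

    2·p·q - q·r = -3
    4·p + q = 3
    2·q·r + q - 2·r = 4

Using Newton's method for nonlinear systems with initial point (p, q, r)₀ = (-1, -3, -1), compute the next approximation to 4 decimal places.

(-15.7500, 66.0000, -9.5000)

At (-1, -3, -1): F = (6.0000, -10.0000, 1.0000).
Jacobian J = [[2·q, 2·p - r, -q], [4, 1, 0], [0, 2·r + 1, 2·q - 2]].
At the point, J = [[-6.0000, -1.0000, 3.0000], [4.0000, 1.0000, 0.0000], [0.0000, -1.0000, -8.0000]] (det J = 4.0000).
Solving J·Δ = −F gives Δ = (-14.7500, 69.0000, -8.5000).
Then the next iterate is (p, q, r)₁ = (-15.7500, 66.0000, -9.5000).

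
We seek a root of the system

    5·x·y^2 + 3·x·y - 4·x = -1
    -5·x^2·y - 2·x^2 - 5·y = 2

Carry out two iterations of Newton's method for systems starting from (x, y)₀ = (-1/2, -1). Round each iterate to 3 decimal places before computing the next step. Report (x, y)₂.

(0.013, -0.687)

At (-1/2, -1): F = (2.000, 3.750).
Jacobian J = [[5·y^2 + 3·y - 4, 10·x·y + 3·x], [-10·x·y - 4·x, -5·x^2 - 5]].
At the point, J = [[-2.000, 3.500], [-3.000, -6.250]] (det J = 23.000).
Solving J·Δ = −F gives Δ = (1.114, 0.065).
Then the next iterate is (x, y)₁ = (0.614, -0.935).
Round to (0.614, -0.935) and repeat: F = (-0.49440, 3.68346), J = [[-2.43387, -3.89890], [3.28490, -6.88498]].
Δ = (-0.601, 0.248), so (x, y)₂ = (0.013, -0.687).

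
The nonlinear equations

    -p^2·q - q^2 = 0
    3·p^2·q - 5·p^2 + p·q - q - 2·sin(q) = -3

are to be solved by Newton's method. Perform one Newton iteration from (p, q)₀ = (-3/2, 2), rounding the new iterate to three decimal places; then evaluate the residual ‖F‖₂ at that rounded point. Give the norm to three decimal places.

At (-3/2, 2): F = (-8.500, -1.56859).
Jacobian J = [[-2·p·q, -p^2 - 2·q], [6·p·q - 10·p + q, 3·p^2 + p - 2·cos(q) - 1]].
At the point, J = [[6.000, -6.250], [-1.000, 5.08229]] (det J = 24.24376).
Solving J·Δ = −F gives Δ = (2.186, 0.739).
Then the next iterate is (p, q)₁ = (0.686, 2.739).
Re-evaluating at (0.686, 2.739): F = (-8.79108, 2.87025), so ‖F‖₂ = 9.248.

9.248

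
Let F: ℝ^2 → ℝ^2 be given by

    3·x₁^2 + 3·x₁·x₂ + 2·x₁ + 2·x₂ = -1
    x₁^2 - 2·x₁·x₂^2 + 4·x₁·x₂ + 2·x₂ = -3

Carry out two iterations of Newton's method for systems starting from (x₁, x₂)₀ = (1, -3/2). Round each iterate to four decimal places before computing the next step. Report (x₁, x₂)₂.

(0.4674, -0.7629)

At (1, -3/2): F = (-1.5000, -9.5000).
Jacobian J = [[6·x₁ + 3·x₂ + 2, 3·x₁ + 2], [2·x₁ - 2·x₂^2 + 4·x₂, -4·x₁·x₂ + 4·x₁ + 2]].
At the point, J = [[3.5000, 5.0000], [-8.5000, 12.0000]] (det J = 84.5000).
Solving J·Δ = −F gives Δ = (-0.3491, 0.5444).
Then the next iterate is (x₁, x₂)₁ = (0.6509, -0.9556).
Round to (0.6509, -0.9556) and repeat: F = (-0.204388, -2.164296), J = [[3.0386, 3.9527], [-4.346943, 7.091600]].
Δ = (-0.1835, 0.1927), so (x₁, x₂)₂ = (0.4674, -0.7629).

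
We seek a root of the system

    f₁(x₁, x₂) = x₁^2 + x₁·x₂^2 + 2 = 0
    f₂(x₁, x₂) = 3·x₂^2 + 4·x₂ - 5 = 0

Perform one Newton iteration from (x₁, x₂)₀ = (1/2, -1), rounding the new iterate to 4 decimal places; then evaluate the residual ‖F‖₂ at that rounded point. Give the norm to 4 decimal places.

At (1/2, -1): F = (2.7500, -6.0000).
Jacobian J = [[2·x₁ + x₂^2, 2·x₁·x₂], [0, 6·x₂ + 4]].
At the point, J = [[2.0000, -1.0000], [0.0000, -2.0000]] (det J = -4.0000).
Solving J·Δ = −F gives Δ = (-2.8750, -3.0000).
Then the next iterate is (x₁, x₂)₁ = (-2.3750, -4.0000).
Re-evaluating at (-2.3750, -4.0000): F = (-30.359375, 27.0000), so ‖F‖₂ = 40.6287.

40.6287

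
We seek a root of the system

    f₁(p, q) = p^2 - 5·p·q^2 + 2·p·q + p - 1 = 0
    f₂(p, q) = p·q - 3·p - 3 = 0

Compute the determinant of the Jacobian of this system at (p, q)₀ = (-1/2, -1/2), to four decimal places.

-11.1250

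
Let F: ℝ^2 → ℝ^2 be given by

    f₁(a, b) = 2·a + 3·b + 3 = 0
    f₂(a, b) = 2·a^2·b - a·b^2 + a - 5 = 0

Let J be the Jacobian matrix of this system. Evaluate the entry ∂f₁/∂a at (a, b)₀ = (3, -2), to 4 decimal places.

∂f₁/∂a = 2.
At (3, -2) this is 2.0000.

2.0000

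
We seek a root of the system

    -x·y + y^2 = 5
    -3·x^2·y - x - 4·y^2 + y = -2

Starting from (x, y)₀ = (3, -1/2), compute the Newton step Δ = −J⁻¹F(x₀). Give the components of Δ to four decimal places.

At (3, -1/2): F = (-3.2500, 11.0000).
Jacobian J = [[-y, -x + 2·y], [-6·x·y - 1, -3·x^2 - 8·y + 1]].
At the point, J = [[0.5000, -4.0000], [8.0000, -22.0000]] (det J = 21.0000).
Solving J·Δ = −F gives Δ = (-5.5000, -1.5000).

(-5.5000, -1.5000)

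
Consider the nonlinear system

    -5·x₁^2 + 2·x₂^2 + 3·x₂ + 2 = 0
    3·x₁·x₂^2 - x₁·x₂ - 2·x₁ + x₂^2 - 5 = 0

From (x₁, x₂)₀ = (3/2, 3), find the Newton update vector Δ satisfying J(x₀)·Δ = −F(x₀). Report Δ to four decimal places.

(0.0051, -1.1782)

At (3/2, 3): F = (17.7500, 37.0000).
Jacobian J = [[-10·x₁, 4·x₂ + 3], [3·x₂^2 - x₂ - 2, 6·x₁·x₂ - x₁ + 2·x₂]].
At the point, J = [[-15.0000, 15.0000], [22.0000, 31.5000]] (det J = -802.5000).
Solving J·Δ = −F gives Δ = (0.0051, -1.1782).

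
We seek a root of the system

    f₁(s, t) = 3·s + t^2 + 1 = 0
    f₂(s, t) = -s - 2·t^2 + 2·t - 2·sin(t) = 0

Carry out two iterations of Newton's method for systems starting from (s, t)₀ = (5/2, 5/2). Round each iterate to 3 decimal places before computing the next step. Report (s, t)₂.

(-0.367, 0.630)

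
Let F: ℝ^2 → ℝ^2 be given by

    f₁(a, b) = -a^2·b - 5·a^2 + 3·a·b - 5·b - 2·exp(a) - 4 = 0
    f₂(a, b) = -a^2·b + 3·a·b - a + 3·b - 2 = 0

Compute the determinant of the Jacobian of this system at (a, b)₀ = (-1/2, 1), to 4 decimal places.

29.9837

J = [[-2·a·b - 10·a + 3·b - 2·exp(a), -a^2 + 3·a - 5], [-2·a·b + 3·b - 1, -a^2 + 3·a + 3]].
At the point, J = [[7.786939, -6.7500], [3.0000, 1.2500]].
det J = 29.9837.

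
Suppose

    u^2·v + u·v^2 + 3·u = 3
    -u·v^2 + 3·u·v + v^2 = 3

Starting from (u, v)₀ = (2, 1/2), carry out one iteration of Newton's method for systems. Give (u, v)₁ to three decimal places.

At (2, 1/2): F = (5.500, -0.250).
Jacobian J = [[2·u·v + v^2 + 3, u^2 + 2·u·v], [-v^2 + 3·v, -2·u·v + 3·u + 2·v]].
At the point, J = [[5.250, 6.000], [1.250, 5.000]] (det J = 18.750).
Solving J·Δ = −F gives Δ = (-1.547, 0.437).
Then the next iterate is (u, v)₁ = (0.453, 0.937).

(0.453, 0.937)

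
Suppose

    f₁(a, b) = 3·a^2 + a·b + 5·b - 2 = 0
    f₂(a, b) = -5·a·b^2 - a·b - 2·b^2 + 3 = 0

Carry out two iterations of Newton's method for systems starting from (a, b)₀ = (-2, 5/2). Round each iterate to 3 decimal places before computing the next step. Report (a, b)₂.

At (-2, 5/2): F = (17.500, 58.000).
Jacobian J = [[6·a + b, a + 5], [-5·b^2 - b, -10·a·b - a - 4·b]].
At the point, J = [[-9.500, 3.000], [-33.750, 42.000]] (det J = -297.750).
Solving J·Δ = −F gives Δ = (1.884, 0.133).
Then the next iterate is (a, b)₁ = (-0.116, 2.633).
Round to (-0.116, 2.633) and repeat: F = (10.89994, -6.53899), J = [[1.937, 4.884], [-37.29644, -7.36172]].
Δ = (0.288, -2.346), so (a, b)₂ = (0.172, 0.287).

(0.172, 0.287)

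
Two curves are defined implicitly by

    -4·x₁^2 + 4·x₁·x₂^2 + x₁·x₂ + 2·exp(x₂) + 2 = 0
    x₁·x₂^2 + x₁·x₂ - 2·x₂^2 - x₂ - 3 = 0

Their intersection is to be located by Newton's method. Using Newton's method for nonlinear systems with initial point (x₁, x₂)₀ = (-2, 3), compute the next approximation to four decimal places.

At (-2, 3): F = (-51.828926, -48.0000).
Jacobian J = [[-8·x₁ + 4·x₂^2 + x₂, 8·x₁·x₂ + x₁ + 2·exp(x₂)], [x₂^2 + x₂, 2·x₁·x₂ + x₁ - 4·x₂ - 1]].
At the point, J = [[55.0000, -9.828926], [12.0000, -27.0000]] (det J = -1367.052886).
Solving J·Δ = −F gives Δ = (0.6785, -1.4762).
Then the next iterate is (x₁, x₂)₁ = (-1.3215, 1.5238).

(-1.3215, 1.5238)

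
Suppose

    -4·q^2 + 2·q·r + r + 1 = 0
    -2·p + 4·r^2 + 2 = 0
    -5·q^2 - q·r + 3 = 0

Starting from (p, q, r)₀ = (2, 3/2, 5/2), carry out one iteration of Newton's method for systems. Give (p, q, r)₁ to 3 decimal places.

(-1.283, 0.941, 1.022)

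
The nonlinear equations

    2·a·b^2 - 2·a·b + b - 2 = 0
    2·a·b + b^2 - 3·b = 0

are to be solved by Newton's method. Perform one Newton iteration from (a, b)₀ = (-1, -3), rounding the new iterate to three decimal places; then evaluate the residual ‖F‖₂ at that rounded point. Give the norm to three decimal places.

At (-1, -3): F = (-29.000, 24.000).
Jacobian J = [[2·b^2 - 2·b, 4·a·b - 2·a + 1], [2·b, 2·a + 2·b - 3]].
At the point, J = [[24.000, 15.000], [-6.000, -11.000]] (det J = -174.000).
Solving J·Δ = −F gives Δ = (-0.236, 2.310).
Then the next iterate is (a, b)₁ = (-1.236, -0.690).
Re-evaluating at (-1.236, -0.690): F = (-5.57260, 4.25178), so ‖F‖₂ = 7.009.

7.009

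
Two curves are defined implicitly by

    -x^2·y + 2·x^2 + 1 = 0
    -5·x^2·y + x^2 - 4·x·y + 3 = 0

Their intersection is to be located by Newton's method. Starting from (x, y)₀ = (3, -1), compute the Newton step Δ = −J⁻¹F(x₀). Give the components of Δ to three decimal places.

At (3, -1): F = (28.000, 69.000).
Jacobian J = [[-2·x·y + 4·x, -x^2], [-10·x·y + 2·x - 4·y, -5·x^2 - 4·x]].
At the point, J = [[18.000, -9.000], [40.000, -57.000]] (det J = -666.000).
Solving J·Δ = −F gives Δ = (-1.464, 0.183).

(-1.464, 0.183)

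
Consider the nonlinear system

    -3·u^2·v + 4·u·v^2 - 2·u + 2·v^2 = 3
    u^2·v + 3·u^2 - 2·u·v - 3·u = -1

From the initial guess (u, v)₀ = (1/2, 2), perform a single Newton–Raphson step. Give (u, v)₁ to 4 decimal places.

(0.0434, 1.5510)

At (1/2, 2): F = (10.5000, -1.2500).
Jacobian J = [[-6·u·v + 4·v^2 - 2, -3·u^2 + 8·u·v + 4·v], [2·u·v + 6·u - 2·v - 3, u^2 - 2·u]].
At the point, J = [[8.0000, 15.2500], [-2.0000, -0.7500]] (det J = 24.5000).
Solving J·Δ = −F gives Δ = (-0.4566, -0.4490).
Then the next iterate is (u, v)₁ = (0.0434, 1.5510).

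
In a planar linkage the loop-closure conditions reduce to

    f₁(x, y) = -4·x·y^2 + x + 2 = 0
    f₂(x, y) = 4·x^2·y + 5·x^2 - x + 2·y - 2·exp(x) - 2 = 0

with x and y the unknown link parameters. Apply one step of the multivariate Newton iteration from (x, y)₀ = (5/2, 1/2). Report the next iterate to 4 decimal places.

(0.2909, 0.7000)

At (5/2, 1/2): F = (2.0000, 15.885012).
Jacobian J = [[-4·y^2 + 1, -8·x·y], [8·x·y + 10·x - 2·exp(x) - 1, 4·x^2 + 2]].
At the point, J = [[0.0000, -10.0000], [9.635012, 27.0000]] (det J = 96.350121).
Solving J·Δ = −F gives Δ = (-2.2091, 0.2000).
Then the next iterate is (x, y)₁ = (0.2909, 0.7000).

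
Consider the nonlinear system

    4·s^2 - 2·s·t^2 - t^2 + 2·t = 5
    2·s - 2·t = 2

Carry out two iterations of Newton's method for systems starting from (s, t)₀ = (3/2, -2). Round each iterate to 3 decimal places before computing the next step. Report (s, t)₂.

(1.887, 0.887)

At (3/2, -2): F = (-16.000, 5.000).
Jacobian J = [[8·s - 2·t^2, -4·s·t - 2·t + 2], [2, -2]].
At the point, J = [[4.000, 18.000], [2.000, -2.000]] (det J = -44.000).
Solving J·Δ = −F gives Δ = (-1.318, 1.182).
Then the next iterate is (s, t)₁ = (0.182, -0.818).
Round to (0.182, -0.818) and repeat: F = (-7.41619, 0.000), J = [[0.11775, 4.23150], [2.000, -2.000]].
Δ = (1.705, 1.705), so (s, t)₂ = (1.887, 0.887).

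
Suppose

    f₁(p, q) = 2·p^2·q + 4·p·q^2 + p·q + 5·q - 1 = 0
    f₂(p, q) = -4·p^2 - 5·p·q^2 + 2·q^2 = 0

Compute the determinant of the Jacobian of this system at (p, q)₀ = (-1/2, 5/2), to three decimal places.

370.000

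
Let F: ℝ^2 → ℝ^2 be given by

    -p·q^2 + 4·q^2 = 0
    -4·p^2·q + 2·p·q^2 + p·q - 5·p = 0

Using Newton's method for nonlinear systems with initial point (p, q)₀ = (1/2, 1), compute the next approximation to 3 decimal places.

(0.025, 0.432)

At (1/2, 1): F = (3.500, -2.000).
Jacobian J = [[-q^2, -2·p·q + 8·q], [-8·p·q + 2·q^2 + q - 5, -4·p^2 + 4·p·q + p]].
At the point, J = [[-1.000, 7.000], [-6.000, 1.500]] (det J = 40.500).
Solving J·Δ = −F gives Δ = (-0.475, -0.568).
Then the next iterate is (p, q)₁ = (0.025, 0.432).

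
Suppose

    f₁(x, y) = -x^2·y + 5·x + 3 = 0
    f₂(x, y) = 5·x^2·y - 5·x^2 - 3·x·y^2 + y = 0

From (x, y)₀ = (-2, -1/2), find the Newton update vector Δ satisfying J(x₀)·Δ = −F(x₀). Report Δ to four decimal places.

(1.1790, -0.3657)

At (-2, -1/2): F = (-5.0000, -29.0000).
Jacobian J = [[-2·x·y + 5, -x^2], [10·x·y - 10·x - 3·y^2, 5·x^2 - 6·x·y + 1]].
At the point, J = [[3.0000, -4.0000], [29.2500, 15.0000]] (det J = 162.0000).
Solving J·Δ = −F gives Δ = (1.1790, -0.3657).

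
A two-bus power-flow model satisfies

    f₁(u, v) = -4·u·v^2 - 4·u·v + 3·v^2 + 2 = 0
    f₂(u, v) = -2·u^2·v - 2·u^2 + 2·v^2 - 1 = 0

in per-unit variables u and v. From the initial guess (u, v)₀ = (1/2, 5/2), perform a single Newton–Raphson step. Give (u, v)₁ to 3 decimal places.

(0.505, 1.478)

At (1/2, 5/2): F = (3.250, 9.750).
Jacobian J = [[-4·v^2 - 4·v, -8·u·v - 4·u + 6·v], [-4·u·v - 4·u, -2·u^2 + 4·v]].
At the point, J = [[-35.000, 3.000], [-7.000, 9.500]] (det J = -311.500).
Solving J·Δ = −F gives Δ = (0.005, -1.022).
Then the next iterate is (u, v)₁ = (0.505, 1.478).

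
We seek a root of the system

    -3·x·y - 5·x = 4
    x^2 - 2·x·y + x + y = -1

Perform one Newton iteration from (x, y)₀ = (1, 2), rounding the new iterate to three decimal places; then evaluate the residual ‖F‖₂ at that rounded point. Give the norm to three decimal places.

29.476

At (1, 2): F = (-15.000, 1.000).
Jacobian J = [[-3·y - 5, -3·x], [2·x - 2·y + 1, -2·x + 1]].
At the point, J = [[-11.000, -3.000], [-1.000, -1.000]] (det J = 8.000).
Solving J·Δ = −F gives Δ = (-2.250, 3.250).
Then the next iterate is (x, y)₁ = (-1.250, 5.250).
Re-evaluating at (-1.250, 5.250): F = (21.93750, 19.68750), so ‖F‖₂ = 29.476.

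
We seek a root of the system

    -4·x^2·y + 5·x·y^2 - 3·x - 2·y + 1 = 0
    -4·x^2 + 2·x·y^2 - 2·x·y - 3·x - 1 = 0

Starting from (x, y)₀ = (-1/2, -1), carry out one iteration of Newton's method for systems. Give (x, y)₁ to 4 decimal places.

At (-1/2, -1): F = (3.0000, -2.5000).
Jacobian J = [[-8·x·y + 5·y^2 - 3, -4·x^2 + 10·x·y - 2], [-8·x + 2·y^2 - 2·y - 3, 4·x·y - 2·x]].
At the point, J = [[-2.0000, 2.0000], [5.0000, 3.0000]] (det J = -16.0000).
Solving J·Δ = −F gives Δ = (0.8750, -0.6250).
Then the next iterate is (x, y)₁ = (0.3750, -1.6250).

(0.3750, -1.6250)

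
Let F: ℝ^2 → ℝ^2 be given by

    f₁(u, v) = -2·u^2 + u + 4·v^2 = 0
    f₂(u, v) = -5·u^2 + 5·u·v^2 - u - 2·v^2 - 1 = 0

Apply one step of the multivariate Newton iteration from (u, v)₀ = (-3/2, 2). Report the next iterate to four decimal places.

(-1.0062, 1.1590)

At (-3/2, 2): F = (10.0000, -48.7500).
Jacobian J = [[-4·u + 1, 8·v], [-10·u + 5·v^2 - 1, 10·u·v - 4·v]].
At the point, J = [[7.0000, 16.0000], [34.0000, -38.0000]] (det J = -810.0000).
Solving J·Δ = −F gives Δ = (0.4938, -0.8410).
Then the next iterate is (u, v)₁ = (-1.0062, 1.1590).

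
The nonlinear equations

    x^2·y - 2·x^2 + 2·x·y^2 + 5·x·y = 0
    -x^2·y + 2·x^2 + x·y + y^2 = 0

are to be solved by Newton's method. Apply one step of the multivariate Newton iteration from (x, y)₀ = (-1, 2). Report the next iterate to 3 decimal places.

(-0.800, 0.800)

At (-1, 2): F = (-18.000, 2.000).
Jacobian J = [[2·x·y - 4·x + 2·y^2 + 5·y, x^2 + 4·x·y + 5·x], [-2·x·y + 4·x + y, -x^2 + x + 2·y]].
At the point, J = [[18.000, -12.000], [2.000, 2.000]] (det J = 60.000).
Solving J·Δ = −F gives Δ = (0.200, -1.200).
Then the next iterate is (x, y)₁ = (-0.800, 0.800).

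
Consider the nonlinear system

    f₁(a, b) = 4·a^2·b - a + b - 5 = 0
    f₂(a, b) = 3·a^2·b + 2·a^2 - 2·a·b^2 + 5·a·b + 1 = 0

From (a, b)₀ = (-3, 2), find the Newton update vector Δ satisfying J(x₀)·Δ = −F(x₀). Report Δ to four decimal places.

At (-3, 2): F = (72.0000, 67.0000).
Jacobian J = [[8·a·b - 1, 4·a^2 + 1], [6·a·b + 4·a - 2·b^2 + 5·b, 3·a^2 - 4·a·b + 5·a]].
At the point, J = [[-49.0000, 37.0000], [-46.0000, 36.0000]] (det J = -62.0000).
Solving J·Δ = −F gives Δ = (1.8226, 0.4677).

(1.8226, 0.4677)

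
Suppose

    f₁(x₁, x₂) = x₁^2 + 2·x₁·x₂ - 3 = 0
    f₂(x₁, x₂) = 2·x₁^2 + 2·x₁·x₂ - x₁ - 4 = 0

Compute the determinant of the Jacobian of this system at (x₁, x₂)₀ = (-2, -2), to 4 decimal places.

-20.0000

J = [[2·x₁ + 2·x₂, 2·x₁], [4·x₁ + 2·x₂ - 1, 2·x₁]].
At the point, J = [[-8.0000, -4.0000], [-13.0000, -4.0000]].
det J = -20.0000.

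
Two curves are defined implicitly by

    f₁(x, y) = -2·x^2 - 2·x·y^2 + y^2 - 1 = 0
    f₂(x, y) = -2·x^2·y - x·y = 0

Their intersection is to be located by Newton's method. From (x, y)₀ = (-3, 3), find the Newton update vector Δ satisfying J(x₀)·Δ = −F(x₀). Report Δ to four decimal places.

(0.9491, -0.9120)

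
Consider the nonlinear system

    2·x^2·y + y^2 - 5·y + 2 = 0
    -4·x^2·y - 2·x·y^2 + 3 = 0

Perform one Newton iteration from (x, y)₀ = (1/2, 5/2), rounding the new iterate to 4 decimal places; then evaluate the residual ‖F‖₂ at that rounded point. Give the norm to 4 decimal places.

11.6234

At (1/2, 5/2): F = (-3.0000, -5.7500).
Jacobian J = [[4·x·y, 2·x^2 + 2·y - 5], [-8·x·y - 2·y^2, -4·x^2 - 4·x·y]].
At the point, J = [[5.0000, 0.5000], [-22.5000, -6.0000]] (det J = -18.7500).
Solving J·Δ = −F gives Δ = (1.1133, -5.1333).
Then the next iterate is (x, y)₁ = (1.6133, -2.6333).
Re-evaluating at (1.6133, -2.6333): F = (8.393195, 8.041036), so ‖F‖₂ = 11.6234.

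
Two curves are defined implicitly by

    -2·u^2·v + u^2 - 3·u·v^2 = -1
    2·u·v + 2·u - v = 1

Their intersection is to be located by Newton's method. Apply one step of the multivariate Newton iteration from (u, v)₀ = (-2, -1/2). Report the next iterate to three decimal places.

At (-2, -1/2): F = (10.500, -2.500).
Jacobian J = [[-4·u·v + 2·u - 3·v^2, -2·u^2 - 6·u·v], [2·v + 2, 2·u - 1]].
At the point, J = [[-8.750, -14.000], [1.000, -5.000]] (det J = 57.750).
Solving J·Δ = −F gives Δ = (1.515, -0.197).
Then the next iterate is (u, v)₁ = (-0.485, -0.697).

(-0.485, -0.697)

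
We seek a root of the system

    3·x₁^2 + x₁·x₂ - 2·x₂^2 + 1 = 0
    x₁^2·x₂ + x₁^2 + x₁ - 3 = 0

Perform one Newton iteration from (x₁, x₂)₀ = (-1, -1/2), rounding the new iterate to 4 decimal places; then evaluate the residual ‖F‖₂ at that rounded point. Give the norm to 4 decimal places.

At (-1, -1/2): F = (4.0000, -3.5000).
Jacobian J = [[6·x₁ + x₂, x₁ - 4·x₂], [2·x₁·x₂ + 2·x₁ + 1, x₁^2]].
At the point, J = [[-6.5000, 1.0000], [0.0000, 1.0000]] (det J = -6.5000).
Solving J·Δ = −F gives Δ = (1.1538, 3.5000).
Then the next iterate is (x₁, x₂)₁ = (0.1538, 3.0000).
Re-evaluating at (0.1538, 3.0000): F = (-16.467637, -2.751582), so ‖F‖₂ = 16.6959.

16.6959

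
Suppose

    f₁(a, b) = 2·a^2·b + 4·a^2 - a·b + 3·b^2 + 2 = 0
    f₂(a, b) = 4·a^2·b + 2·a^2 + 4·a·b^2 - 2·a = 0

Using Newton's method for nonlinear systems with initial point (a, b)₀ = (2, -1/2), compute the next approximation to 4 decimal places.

At (2, -1/2): F = (15.7500, -2.0000).
Jacobian J = [[4·a·b + 8·a - b, 2·a^2 - a + 6·b], [8·a·b + 4·a + 4·b^2 - 2, 4·a^2 + 8·a·b]].
At the point, J = [[12.5000, 3.0000], [-1.0000, 8.0000]] (det J = 103.0000).
Solving J·Δ = −F gives Δ = (-1.2816, 0.0898).
Then the next iterate is (a, b)₁ = (0.7184, -0.4102).

(0.7184, -0.4102)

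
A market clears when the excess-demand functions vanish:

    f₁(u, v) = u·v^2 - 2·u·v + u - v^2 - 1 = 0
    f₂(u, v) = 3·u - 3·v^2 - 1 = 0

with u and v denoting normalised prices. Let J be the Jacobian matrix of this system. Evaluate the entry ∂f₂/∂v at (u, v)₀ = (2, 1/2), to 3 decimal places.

∂f₂/∂v = -6·v.
At (2, 1/2) this is -3.000.

-3.000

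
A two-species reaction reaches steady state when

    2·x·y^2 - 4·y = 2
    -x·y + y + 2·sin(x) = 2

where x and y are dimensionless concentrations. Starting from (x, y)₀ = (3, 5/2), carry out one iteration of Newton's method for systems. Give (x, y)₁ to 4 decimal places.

At (3, 5/2): F = (25.5000, -6.717760).
Jacobian J = [[2·y^2, 4·x·y - 4], [-y + 2·cos(x), -x + 1]].
At the point, J = [[12.5000, 26.0000], [-4.479985, -2.0000]] (det J = 91.479610).
Solving J·Δ = −F gives Δ = (-1.3518, -0.3309).
Then the next iterate is (x, y)₁ = (1.6482, 2.1691).

(1.6482, 2.1691)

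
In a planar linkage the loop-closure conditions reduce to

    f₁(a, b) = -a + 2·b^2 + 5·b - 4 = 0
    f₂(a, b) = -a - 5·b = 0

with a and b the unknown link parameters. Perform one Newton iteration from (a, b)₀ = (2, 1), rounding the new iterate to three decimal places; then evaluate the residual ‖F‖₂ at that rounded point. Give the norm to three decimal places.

At (2, 1): F = (1.000, -7.000).
Jacobian J = [[-1, 4·b + 5], [-1, -5]].
At the point, J = [[-1.000, 9.000], [-1.000, -5.000]] (det J = 14.000).
Solving J·Δ = −F gives Δ = (-4.143, -0.571).
Then the next iterate is (a, b)₁ = (-2.143, 0.429).
Re-evaluating at (-2.143, 0.429): F = (0.65608, -0.002), so ‖F‖₂ = 0.656.

0.656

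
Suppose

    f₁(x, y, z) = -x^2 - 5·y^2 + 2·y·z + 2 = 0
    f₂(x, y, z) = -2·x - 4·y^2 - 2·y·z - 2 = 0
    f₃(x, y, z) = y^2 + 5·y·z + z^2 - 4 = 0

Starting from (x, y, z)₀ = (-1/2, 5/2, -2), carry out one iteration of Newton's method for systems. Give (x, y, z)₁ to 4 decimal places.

(-2.8233, 1.3183, -0.4892)

At (-1/2, 5/2, -2): F = (-39.5000, -16.0000, -18.7500).
Jacobian J = [[-2·x, -10·y + 2·z, 2·y], [-2, -8·y - 2·z, -2·y], [0, 2·y + 5·z, 5·y + 2·z]].
At the point, J = [[1.0000, -29.0000, 5.0000], [-2.0000, -16.0000, -5.0000], [0.0000, -5.0000, 8.5000]] (det J = -604.0000).
Solving J·Δ = −F gives Δ = (-2.3233, -1.1817, 1.5108).
Then the next iterate is (x, y, z)₁ = (-2.8233, 1.3183, -0.4892).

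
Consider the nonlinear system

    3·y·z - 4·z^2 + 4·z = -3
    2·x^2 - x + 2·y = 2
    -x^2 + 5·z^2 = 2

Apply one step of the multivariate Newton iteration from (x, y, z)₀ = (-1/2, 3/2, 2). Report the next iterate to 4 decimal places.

(-0.9967, -0.2450, 1.1373)

At (-1/2, 3/2, 2): F = (4.0000, 2.0000, 17.7500).
Jacobian J = [[0, 3·z, 3·y - 8·z + 4], [4·x - 1, 2, 0], [-2·x, 0, 10·z]].
At the point, J = [[0.0000, 6.0000, -7.5000], [-3.0000, 2.0000, 0.0000], [1.0000, 0.0000, 20.0000]] (det J = 375.0000).
Solving J·Δ = −F gives Δ = (-0.4967, -1.7450, -0.8627).
Then the next iterate is (x, y, z)₁ = (-0.9967, -0.2450, 1.1373).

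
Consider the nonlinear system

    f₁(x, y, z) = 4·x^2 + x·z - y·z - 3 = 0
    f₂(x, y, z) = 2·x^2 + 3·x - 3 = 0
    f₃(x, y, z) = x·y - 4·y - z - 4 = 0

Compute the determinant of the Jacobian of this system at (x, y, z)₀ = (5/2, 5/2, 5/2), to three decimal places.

-32.500

J = [[8·x + z, -z, x - y], [4·x + 3, 0, 0], [y, x - 4, -1]].
At the point, J = [[22.500, -2.500, 0.000], [13.000, 0.000, 0.000], [2.500, -1.500, -1.000]].
det J = -32.500.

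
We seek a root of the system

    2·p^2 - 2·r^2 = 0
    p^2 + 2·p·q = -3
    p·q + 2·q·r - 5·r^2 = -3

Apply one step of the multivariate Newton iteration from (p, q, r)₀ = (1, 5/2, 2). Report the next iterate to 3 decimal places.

(0.300, 0.450, 0.900)

At (1, 5/2, 2): F = (-6.000, 9.000, -4.500).
Jacobian J = [[4·p, 0, -4·r], [2·p + 2·q, 2·p, 0], [q, p + 2·r, 2·q - 10·r]].
At the point, J = [[4.000, 0.000, -8.000], [7.000, 2.000, 0.000], [2.500, 5.000, -15.000]] (det J = -360.000).
Solving J·Δ = −F gives Δ = (-0.700, -2.050, -1.100).
Then the next iterate is (p, q, r)₁ = (0.300, 0.450, 0.900).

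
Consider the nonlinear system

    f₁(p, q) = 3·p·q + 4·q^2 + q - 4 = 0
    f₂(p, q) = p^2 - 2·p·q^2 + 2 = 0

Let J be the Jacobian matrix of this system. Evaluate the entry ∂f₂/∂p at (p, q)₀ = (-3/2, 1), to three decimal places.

∂f₂/∂p = 2·p - 2·q^2.
At (-3/2, 1) this is -5.000.

-5.000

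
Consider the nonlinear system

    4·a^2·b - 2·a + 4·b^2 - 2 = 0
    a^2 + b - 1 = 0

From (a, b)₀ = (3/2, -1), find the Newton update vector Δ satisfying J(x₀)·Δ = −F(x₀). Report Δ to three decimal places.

At (3/2, -1): F = (-10.000, 0.250).
Jacobian J = [[8·a·b - 2, 4·a^2 + 8·b], [2·a, 1]].
At the point, J = [[-14.000, 1.000], [3.000, 1.000]] (det J = -17.000).
Solving J·Δ = −F gives Δ = (-0.603, 1.559).

(-0.603, 1.559)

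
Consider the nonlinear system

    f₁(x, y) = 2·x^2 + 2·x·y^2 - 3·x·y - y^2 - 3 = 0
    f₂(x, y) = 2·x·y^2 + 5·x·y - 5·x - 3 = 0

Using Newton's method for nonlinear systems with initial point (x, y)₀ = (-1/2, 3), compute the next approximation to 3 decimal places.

At (-1/2, 3): F = (-16.000, -17.000).
Jacobian J = [[4·x + 2·y^2 - 3·y, 4·x·y - 3·x - 2·y], [2·y^2 + 5·y - 5, 4·x·y + 5·x]].
At the point, J = [[7.000, -10.500], [28.000, -8.500]] (det J = 234.500).
Solving J·Δ = −F gives Δ = (0.181, -1.403).
Then the next iterate is (x, y)₁ = (-0.319, 1.597).

(-0.319, 1.597)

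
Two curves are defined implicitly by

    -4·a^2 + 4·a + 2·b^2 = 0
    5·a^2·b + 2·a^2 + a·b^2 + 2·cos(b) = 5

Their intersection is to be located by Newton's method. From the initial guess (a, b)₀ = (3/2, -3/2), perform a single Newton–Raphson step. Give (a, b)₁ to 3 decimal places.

(1.050, -0.649)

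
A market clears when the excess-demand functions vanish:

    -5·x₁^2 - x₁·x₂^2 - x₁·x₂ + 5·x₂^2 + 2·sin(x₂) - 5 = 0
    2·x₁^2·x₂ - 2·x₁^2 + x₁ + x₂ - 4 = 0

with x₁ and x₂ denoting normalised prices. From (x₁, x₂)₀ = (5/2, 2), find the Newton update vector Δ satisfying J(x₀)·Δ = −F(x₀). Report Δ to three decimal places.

At (5/2, 2): F = (-29.43141, 13.000).
Jacobian J = [[-10·x₁ - x₂^2 - x₂, -2·x₁·x₂ - x₁ + 10·x₂ + 2·cos(x₂)], [4·x₁·x₂ - 4·x₁ + 1, 2·x₁^2 + 1]].
At the point, J = [[-31.000, 6.66771], [11.000, 13.500]] (det J = -491.84477).
Solving J·Δ = −F gives Δ = (-0.984, -0.161).

(-0.984, -0.161)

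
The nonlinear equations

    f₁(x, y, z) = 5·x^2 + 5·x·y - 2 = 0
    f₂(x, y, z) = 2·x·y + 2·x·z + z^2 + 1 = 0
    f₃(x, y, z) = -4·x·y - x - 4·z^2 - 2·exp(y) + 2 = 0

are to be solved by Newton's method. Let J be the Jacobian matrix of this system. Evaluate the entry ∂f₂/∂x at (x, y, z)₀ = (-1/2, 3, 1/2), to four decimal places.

7.0000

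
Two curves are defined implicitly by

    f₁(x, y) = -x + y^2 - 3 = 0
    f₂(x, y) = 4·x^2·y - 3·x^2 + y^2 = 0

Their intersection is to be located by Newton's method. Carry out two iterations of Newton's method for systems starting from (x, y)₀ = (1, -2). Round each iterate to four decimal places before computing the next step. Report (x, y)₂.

(0.5907, -1.8951)

At (1, -2): F = (0.0000, -7.0000).
Jacobian J = [[-1, 2·y], [8·x·y - 6·x, 4·x^2 + 2·y]].
At the point, J = [[-1.0000, -4.0000], [-22.0000, 0.0000]] (det J = -88.0000).
Solving J·Δ = −F gives Δ = (-0.3182, 0.0795).
Then the next iterate is (x, y)₁ = (0.6818, -1.9205).
Round to (0.6818, -1.9205) and repeat: F = (0.006520, -1.277221), J = [[-1.0000, -3.8410], [-14.565975, -1.981595]].
Δ = (-0.0911, 0.0254), so (x, y)₂ = (0.5907, -1.8951).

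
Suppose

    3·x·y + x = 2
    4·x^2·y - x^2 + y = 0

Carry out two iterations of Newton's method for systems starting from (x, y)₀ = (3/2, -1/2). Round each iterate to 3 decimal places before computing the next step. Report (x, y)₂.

(1.237, 0.196)

At (3/2, -1/2): F = (-2.750, -7.250).
Jacobian J = [[3·y + 1, 3·x], [8·x·y - 2·x, 4·x^2 + 1]].
At the point, J = [[-0.500, 4.500], [-9.000, 10.000]] (det J = 35.500).
Solving J·Δ = −F gives Δ = (-0.144, 0.595).
Then the next iterate is (x, y)₁ = (1.356, 0.095).
Round to (1.356, 0.095) and repeat: F = (-0.25754, -1.04502), J = [[1.285, 4.068], [-1.68144, 8.35494]].
Δ = (-0.119, 0.101), so (x, y)₂ = (1.237, 0.196).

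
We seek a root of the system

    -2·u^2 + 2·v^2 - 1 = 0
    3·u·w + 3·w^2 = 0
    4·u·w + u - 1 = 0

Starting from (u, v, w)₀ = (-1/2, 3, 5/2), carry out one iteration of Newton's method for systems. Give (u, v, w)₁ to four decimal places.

(-0.1468, 1.5661, 1.1927)

At (-1/2, 3, 5/2): F = (16.5000, 15.0000, -6.5000).
Jacobian J = [[-4·u, 4·v, 0], [3·w, 0, 3·u + 6·w], [4·w + 1, 0, 4·u]].
At the point, J = [[2.0000, 12.0000, 0.0000], [7.5000, 0.0000, 13.5000], [11.0000, 0.0000, -2.0000]] (det J = 1962.0000).
Solving J·Δ = −F gives Δ = (0.3532, -1.4339, -1.3073).
Then the next iterate is (u, v, w)₁ = (-0.1468, 1.5661, 1.1927).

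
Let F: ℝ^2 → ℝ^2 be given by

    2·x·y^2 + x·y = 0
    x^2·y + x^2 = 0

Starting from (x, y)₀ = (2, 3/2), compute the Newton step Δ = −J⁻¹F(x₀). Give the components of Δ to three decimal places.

(-0.793, -0.517)

At (2, 3/2): F = (12.000, 10.000).
Jacobian J = [[2·y^2 + y, 4·x·y + x], [2·x·y + 2·x, x^2]].
At the point, J = [[6.000, 14.000], [10.000, 4.000]] (det J = -116.000).
Solving J·Δ = −F gives Δ = (-0.793, -0.517).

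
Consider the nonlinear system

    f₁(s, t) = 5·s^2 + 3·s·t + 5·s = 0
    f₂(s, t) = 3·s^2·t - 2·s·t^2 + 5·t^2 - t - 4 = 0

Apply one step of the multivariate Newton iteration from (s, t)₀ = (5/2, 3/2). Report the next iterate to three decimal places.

(0.810, 1.939)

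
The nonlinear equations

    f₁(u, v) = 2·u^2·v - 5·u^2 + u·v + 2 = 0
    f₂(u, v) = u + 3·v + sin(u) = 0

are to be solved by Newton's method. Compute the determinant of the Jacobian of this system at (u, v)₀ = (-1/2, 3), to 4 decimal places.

6.0000

J = [[4·u·v - 10·u + v, 2·u^2 + u], [cos(u) + 1, 3]].
At the point, J = [[2.0000, 0.0000], [1.877583, 3.0000]].
det J = 6.0000.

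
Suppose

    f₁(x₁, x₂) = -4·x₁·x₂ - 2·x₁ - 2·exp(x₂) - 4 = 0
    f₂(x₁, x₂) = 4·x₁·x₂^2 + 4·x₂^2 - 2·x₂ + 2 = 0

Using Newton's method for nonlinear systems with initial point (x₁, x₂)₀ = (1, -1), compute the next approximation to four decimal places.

(7.2187, 1.0486)

At (1, -1): F = (-2.735759, 12.0000).
Jacobian J = [[-4·x₂ - 2, -4·x₁ - 2·exp(x₂)], [4·x₂^2, 8·x₁·x₂ + 8·x₂ - 2]].
At the point, J = [[2.0000, -4.735759], [4.0000, -18.0000]] (det J = -17.056964).
Solving J·Δ = −F gives Δ = (6.2187, 2.0486).
Then the next iterate is (x₁, x₂)₁ = (7.2187, 1.0486).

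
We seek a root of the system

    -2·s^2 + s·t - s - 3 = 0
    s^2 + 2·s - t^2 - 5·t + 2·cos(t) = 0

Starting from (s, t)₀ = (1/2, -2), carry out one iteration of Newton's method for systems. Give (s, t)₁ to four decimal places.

(-0.8055, -5.0554)

At (1/2, -2): F = (-5.0000, 6.417706).
Jacobian J = [[-4·s + t - 1, s], [2·s + 2, -2·t - 2·sin(t) - 5]].
At the point, J = [[-5.0000, 0.5000], [3.0000, 0.818595]] (det J = -5.592974).
Solving J·Δ = −F gives Δ = (-1.3055, -3.0554).
Then the next iterate is (s, t)₁ = (-0.8055, -5.0554).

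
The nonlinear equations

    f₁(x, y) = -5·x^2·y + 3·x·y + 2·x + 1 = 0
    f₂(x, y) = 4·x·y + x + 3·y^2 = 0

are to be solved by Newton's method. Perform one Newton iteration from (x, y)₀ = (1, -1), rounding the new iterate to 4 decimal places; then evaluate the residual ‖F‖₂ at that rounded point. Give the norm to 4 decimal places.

At (1, -1): F = (5.0000, 0.0000).
Jacobian J = [[-10·x·y + 3·y + 2, -5·x^2 + 3·x], [4·y + 1, 4·x + 6·y]].
At the point, J = [[9.0000, -2.0000], [-3.0000, -2.0000]] (det J = -24.0000).
Solving J·Δ = −F gives Δ = (-0.4167, 0.6250).
Then the next iterate is (x, y)₁ = (0.5833, -0.3750).
Re-evaluating at (0.5833, -0.3750): F = (2.148335, 0.130225), so ‖F‖₂ = 2.1523.

2.1523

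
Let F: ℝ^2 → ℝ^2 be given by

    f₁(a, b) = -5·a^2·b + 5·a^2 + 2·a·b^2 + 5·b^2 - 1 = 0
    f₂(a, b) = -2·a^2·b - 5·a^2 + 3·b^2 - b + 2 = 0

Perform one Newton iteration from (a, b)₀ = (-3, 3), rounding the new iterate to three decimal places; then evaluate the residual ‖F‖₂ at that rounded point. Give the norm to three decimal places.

28.173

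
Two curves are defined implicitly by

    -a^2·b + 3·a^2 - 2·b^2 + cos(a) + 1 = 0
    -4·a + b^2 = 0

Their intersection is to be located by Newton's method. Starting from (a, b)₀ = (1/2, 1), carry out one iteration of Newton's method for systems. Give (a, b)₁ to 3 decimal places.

(0.250, 0.999)

At (1/2, 1): F = (0.37758, -1.000).
Jacobian J = [[-2·a·b + 6·a - sin(a), -a^2 - 4·b], [-4, 2·b]].
At the point, J = [[1.52057, -4.250], [-4.000, 2.000]] (det J = -13.95885).
Solving J·Δ = −F gives Δ = (-0.250, -0.001).
Then the next iterate is (a, b)₁ = (0.250, 0.999).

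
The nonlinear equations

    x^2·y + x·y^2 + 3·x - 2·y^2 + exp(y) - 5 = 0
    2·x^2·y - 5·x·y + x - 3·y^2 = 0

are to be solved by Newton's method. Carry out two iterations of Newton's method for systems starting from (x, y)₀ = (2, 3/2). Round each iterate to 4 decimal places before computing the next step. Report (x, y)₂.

At (2, 3/2): F = (11.481689, -7.7500).
Jacobian J = [[2·x·y + y^2 + 3, x^2 + 2·x·y - 4·y + exp(y)], [4·x·y - 5·y + 1, 2·x^2 - 5·x - 6·y]].
At the point, J = [[11.2500, 8.481689], [5.5000, -11.0000]] (det J = -170.399290).
Solving J·Δ = −F gives Δ = (-0.3554, -0.8823).
Then the next iterate is (x, y)₁ = (1.6446, 0.6177).
Round to (1.6446, 0.6177) and repeat: F = (3.323552, -1.238009), J = [[5.413292, 4.120305], [1.974978, -6.519782]].
Δ = (-0.3815, -0.3054), so (x, y)₂ = (1.2631, 0.3123).

(1.2631, 0.3123)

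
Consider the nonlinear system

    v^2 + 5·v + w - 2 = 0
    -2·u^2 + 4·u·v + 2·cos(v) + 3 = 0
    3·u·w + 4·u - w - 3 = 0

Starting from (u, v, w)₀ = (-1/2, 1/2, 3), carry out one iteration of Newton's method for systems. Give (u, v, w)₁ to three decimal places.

At (-1/2, 1/2, 3): F = (3.750, 3.25517, -12.500).
Jacobian J = [[0, 2·v + 5, 1], [-4·u + 4·v, 4·u - 2·sin(v), 0], [3·w + 4, 0, 3·u - 1]].
At the point, J = [[0.000, 6.000, 1.000], [4.000, -2.95885, 0.000], [13.000, 0.000, -2.500]] (det J = 98.46506).
Solving J·Δ = −F gives Δ = (-0.402, 0.557, -7.090).
Then the next iterate is (u, v, w)₁ = (-0.902, 1.057, -4.090).

(-0.902, 1.057, -4.090)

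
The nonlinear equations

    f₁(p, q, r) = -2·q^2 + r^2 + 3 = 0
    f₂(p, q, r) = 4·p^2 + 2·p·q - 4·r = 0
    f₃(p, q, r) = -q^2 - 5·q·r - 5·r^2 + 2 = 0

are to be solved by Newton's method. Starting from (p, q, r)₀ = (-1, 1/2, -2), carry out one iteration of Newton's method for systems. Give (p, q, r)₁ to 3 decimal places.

(-0.357, -60.250, 30.000)

At (-1, 1/2, -2): F = (6.500, 11.000, -13.250).
Jacobian J = [[0, -4·q, 2·r], [8·p + 2·q, 2·p, -4], [0, -2·q - 5·r, -5·q - 10·r]].
At the point, J = [[0.000, -2.000, -4.000], [-7.000, -2.000, -4.000], [0.000, 9.000, 17.500]] (det J = 7.000).
Solving J·Δ = −F gives Δ = (0.643, -60.750, 32.000).
Then the next iterate is (p, q, r)₁ = (-0.357, -60.250, 30.000).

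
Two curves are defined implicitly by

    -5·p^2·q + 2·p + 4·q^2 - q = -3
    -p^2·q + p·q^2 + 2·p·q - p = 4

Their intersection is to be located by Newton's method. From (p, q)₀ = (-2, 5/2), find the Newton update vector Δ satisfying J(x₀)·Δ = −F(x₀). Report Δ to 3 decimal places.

(0.523, -1.329)

At (-2, 5/2): F = (-28.500, -34.500).
Jacobian J = [[-10·p·q + 2, -5·p^2 + 8·q - 1], [-2·p·q + q^2 + 2·q - 1, -p^2 + 2·p·q + 2·p]].
At the point, J = [[52.000, -1.000], [20.250, -18.000]] (det J = -915.750).
Solving J·Δ = −F gives Δ = (0.523, -1.329).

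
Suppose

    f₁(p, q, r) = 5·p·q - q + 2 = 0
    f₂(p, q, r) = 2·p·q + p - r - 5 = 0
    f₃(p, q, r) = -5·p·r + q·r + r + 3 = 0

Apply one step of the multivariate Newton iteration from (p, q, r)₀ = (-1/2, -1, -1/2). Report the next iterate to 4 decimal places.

(2.5250, -3.7500, -4.7750)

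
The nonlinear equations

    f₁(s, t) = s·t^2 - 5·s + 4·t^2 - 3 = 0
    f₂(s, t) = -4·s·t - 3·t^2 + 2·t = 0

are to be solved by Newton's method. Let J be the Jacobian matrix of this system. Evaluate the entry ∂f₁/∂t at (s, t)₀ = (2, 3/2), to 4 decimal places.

18.0000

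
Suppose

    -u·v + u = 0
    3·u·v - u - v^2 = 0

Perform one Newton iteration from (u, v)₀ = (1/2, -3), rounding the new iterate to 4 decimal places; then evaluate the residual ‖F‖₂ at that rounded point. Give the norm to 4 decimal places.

3.4866

At (1/2, -3): F = (2.0000, -14.0000).
Jacobian J = [[-v + 1, -u], [3·v - 1, 3·u - 2·v]].
At the point, J = [[4.0000, -0.5000], [-10.0000, 7.5000]] (det J = 25.0000).
Solving J·Δ = −F gives Δ = (-0.3200, 1.4400).
Then the next iterate is (u, v)₁ = (0.1800, -1.5600).
Re-evaluating at (0.1800, -1.5600): F = (0.4608, -3.4560), so ‖F‖₂ = 3.4866.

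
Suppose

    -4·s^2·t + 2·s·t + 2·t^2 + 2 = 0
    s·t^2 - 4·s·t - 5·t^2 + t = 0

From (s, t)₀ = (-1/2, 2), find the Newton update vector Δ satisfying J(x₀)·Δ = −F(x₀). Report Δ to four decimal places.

At (-1/2, 2): F = (6.0000, -16.0000).
Jacobian J = [[-8·s·t + 2·t, -4·s^2 + 2·s + 4·t], [t^2 - 4·t, 2·s·t - 4·s - 10·t + 1]].
At the point, J = [[12.0000, 6.0000], [-4.0000, -19.0000]] (det J = -204.0000).
Solving J·Δ = −F gives Δ = (-0.0882, -0.8235).

(-0.0882, -0.8235)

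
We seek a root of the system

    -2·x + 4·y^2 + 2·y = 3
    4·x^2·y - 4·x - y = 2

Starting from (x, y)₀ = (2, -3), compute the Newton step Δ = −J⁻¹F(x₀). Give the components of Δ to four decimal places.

At (2, -3): F = (23.0000, -55.0000).
Jacobian J = [[-2, 8·y + 2], [8·x·y - 4, 4·x^2 - 1]].
At the point, J = [[-2.0000, -22.0000], [-52.0000, 15.0000]] (det J = -1174.0000).
Solving J·Δ = −F gives Δ = (-0.7368, 1.1124).

(-0.7368, 1.1124)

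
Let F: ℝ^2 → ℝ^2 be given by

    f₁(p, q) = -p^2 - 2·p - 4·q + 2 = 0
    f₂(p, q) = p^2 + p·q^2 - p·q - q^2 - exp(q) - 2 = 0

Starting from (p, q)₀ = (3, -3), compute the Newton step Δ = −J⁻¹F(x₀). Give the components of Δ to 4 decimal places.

At (3, -3): F = (-1.0000, 33.950213).
Jacobian J = [[-2·p - 2, -4], [2·p + q^2 - q, 2·p·q - p - 2·q - exp(q)]].
At the point, J = [[-8.0000, -4.0000], [18.0000, -15.049787]] (det J = 192.398297).
Solving J·Δ = −F gives Δ = (-0.7841, 1.3181).

(-0.7841, 1.3181)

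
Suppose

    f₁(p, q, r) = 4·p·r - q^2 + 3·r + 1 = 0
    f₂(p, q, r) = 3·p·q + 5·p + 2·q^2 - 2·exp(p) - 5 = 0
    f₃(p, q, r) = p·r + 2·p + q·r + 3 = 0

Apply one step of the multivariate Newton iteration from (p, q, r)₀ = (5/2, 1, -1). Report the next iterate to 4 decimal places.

(-2.9251, -6.0798, -2.7585)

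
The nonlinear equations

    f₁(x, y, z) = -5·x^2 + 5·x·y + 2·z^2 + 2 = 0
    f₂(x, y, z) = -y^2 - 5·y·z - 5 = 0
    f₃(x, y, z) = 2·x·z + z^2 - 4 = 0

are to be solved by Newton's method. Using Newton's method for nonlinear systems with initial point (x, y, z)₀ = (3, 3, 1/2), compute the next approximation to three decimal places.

At (3, 3, 1/2): F = (2.500, -21.500, -0.750).
Jacobian J = [[-10·x + 5·y, 5·x, 4·z], [0, -2·y - 5·z, -5·y], [2·z, 0, 2·x + 2·z]].
At the point, J = [[-15.000, 15.000, 2.000], [0.000, -8.500, -15.000], [1.000, 0.000, 7.000]] (det J = 684.500).
Solving J·Δ = −F gives Δ = (-3.309, -3.553, 0.580).
Then the next iterate is (x, y, z)₁ = (-0.309, -0.553, 1.080).

(-0.309, -0.553, 1.080)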